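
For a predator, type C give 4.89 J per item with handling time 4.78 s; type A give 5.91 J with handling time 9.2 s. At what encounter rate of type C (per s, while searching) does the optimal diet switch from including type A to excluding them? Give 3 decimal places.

0.353 per s

The zero-one rule: include type A iff E₂/h₂ > λE₁/(1+λh₁). Equality gives the switch point.
λE₁h₂ = E₂ + λE₂h₁ ⇒ λ = E₂/(E₁h₂ − E₂h₁) = 5.91/(44.99 − 28.25) = 0.3531 per s.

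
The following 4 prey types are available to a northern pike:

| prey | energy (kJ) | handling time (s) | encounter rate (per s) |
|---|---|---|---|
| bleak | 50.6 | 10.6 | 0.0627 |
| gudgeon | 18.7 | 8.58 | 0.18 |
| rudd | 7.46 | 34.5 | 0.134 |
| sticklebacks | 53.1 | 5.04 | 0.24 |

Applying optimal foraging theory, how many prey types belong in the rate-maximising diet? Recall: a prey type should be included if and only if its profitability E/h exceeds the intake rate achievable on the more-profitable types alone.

1

E/h in descending order: sticklebacks 10.5, bleak 4.77, gudgeon 2.18, rudd 0.216 kJ/s. The optimal diet is the largest prefix of this list for which every included type satisfies E_i/h_i > R on the types above it.
Rate on top 1: 5.768. bleak: 4.77 < 5.768 → exclude; stop.
Optimal diet: sticklebacks — 1 of 4 types.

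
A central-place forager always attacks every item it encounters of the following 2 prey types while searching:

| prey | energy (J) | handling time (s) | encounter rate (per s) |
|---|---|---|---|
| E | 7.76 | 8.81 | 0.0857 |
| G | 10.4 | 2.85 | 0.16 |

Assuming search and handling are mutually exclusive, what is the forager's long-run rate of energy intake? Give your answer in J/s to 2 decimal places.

Energy encountered per unit search time: 0.0857×7.76 + 0.16×10.4 = 2.329 J/s.
Handling time per unit search time: 0.0857×8.81 + 0.16×2.85 = 1.211.
Rate = 2.329/(1 + 1.211) = 1.053 J/s.

1.05 J/s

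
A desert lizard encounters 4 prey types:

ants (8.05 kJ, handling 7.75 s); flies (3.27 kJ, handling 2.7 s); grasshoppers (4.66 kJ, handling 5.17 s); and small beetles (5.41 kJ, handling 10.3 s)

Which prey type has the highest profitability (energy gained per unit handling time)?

In descending order of E/h:
flies: 3.27/2.7 = 1.21 kJ/s
ants: 8.05/7.75 = 1.04 kJ/s
grasshoppers: 4.66/5.17 = 0.901 kJ/s
small beetles: 5.41/10.3 = 0.525 kJ/s

flies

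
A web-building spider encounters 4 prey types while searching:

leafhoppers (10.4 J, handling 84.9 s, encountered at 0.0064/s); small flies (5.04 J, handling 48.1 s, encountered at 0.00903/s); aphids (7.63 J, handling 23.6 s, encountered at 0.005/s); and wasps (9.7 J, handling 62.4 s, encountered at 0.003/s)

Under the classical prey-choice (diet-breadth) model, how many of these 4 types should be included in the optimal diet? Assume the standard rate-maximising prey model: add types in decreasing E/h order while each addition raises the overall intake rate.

Rank by E/h (J/s): aphids 0.323, wasps 0.155, leafhoppers 0.122, small flies 0.105. Include each in turn until the next type's E/h falls below the running intake rate.
Rate on top 1: 0.03412. wasps: 0.155 > 0.03412 → include.
Rate on top 2: 0.05152. leafhoppers: 0.122 > 0.05152 → include.
Rate on top 3: 0.07239. small flies: 0.105 > 0.07239 → include.
Optimal diet: aphids, wasps, leafhoppers, small flies — 4 of 4 types.

4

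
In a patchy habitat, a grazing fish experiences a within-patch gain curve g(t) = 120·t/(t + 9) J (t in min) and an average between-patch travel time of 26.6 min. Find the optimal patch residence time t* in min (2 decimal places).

15.47 min

Maximise g(t)/(T+t): set derivative to zero → g'(t)(T+t) = g(t).
g'(t) = 120·9/(t + 9)². Setting 120·9/(t+9)² = 120t/[(t+9)(26.6+t)] gives 9(26.6+t) = t(t+9), so t² = 9×26.6 = 239.4.
t* = √239.4 = 15.47 min.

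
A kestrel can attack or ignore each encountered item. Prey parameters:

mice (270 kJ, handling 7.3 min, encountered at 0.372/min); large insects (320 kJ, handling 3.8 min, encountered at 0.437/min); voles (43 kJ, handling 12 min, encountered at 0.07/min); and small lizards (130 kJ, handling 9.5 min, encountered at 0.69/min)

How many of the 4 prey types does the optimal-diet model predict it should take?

1

Rank by E/h (kJ/min): large insects 84.2, mice 37, small lizards 13.7, voles 3.58. Include each in turn until the next type's E/h falls below the running intake rate.
Rate on top 1: 52.56. mice: 37 < 52.56 → exclude; stop.
Optimal diet: large insects — 1 of 4 types.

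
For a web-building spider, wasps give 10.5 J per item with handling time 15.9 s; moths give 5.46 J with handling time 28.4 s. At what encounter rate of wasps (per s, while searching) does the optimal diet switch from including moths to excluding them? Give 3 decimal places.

0.026 per s

At the threshold, the rate on wasps alone equals the profitability of moths: λ·10.5/(1 + λ·15.9) = 5.46/28.4 = 0.1923.
Rearranging, λ(10.5 − 0.1923×15.9) = 0.1923, so λ = 0.1923/7.443 = 0.02583 per s.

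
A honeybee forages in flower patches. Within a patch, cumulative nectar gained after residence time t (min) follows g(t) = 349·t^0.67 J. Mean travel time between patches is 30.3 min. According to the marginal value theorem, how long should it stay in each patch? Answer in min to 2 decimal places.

61.52 min

Optimal t* satisfies g'(t*) = g(t*)/(T + t*).
g'(t) = 0.67·349·t^-0.33. Setting 0.67·349·t^-0.33 = 349·t^0.67/(30.3+t) gives 0.67(30.3+t) = t, so 0.33·t = 0.67×30.3.
t* = 0.67×30.3/0.33 = 61.52 min.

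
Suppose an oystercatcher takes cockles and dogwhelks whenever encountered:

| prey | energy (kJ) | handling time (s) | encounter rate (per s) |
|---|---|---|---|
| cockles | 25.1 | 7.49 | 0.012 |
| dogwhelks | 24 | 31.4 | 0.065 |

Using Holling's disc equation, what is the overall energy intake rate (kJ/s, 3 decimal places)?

Energy encountered per unit search time: 0.012×25.1 + 0.065×24 = 1.861 kJ/s.
Handling time per unit search time: 0.012×7.49 + 0.065×31.4 = 2.131.
Rate = 1.861/(1 + 2.131) = 0.5945 kJ/s.

0.594 kJ/s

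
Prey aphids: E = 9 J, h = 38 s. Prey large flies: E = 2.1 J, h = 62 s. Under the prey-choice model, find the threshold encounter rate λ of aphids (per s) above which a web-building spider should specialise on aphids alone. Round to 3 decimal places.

0.004 per s

Drop large flies once their profitability E₂/h₂ falls below the rate achievable on aphids alone: E₂/h₂ = λE₁/(1 + λh₁).
Solve for λ: λE₁h₂ = E₂(1 + λh₁) → λ(E₁h₂ − E₂h₁) = E₂ → λ = E₂/(E₁h₂ − E₂h₁).
λ = 2.1/(9×62 − 2.1×38) = 2.1/478.2 = 0.004391 per s.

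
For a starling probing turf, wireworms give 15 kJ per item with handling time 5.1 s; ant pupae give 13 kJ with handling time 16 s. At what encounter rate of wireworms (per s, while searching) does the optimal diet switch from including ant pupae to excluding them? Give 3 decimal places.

Drop ant pupae once their profitability E₂/h₂ falls below the rate achievable on wireworms alone: E₂/h₂ = λE₁/(1 + λh₁).
Solve for λ: λE₁h₂ = E₂(1 + λh₁) → λ(E₁h₂ − E₂h₁) = E₂ → λ = E₂/(E₁h₂ − E₂h₁).
λ = 13/(15×16 − 13×5.1) = 13/173.7 = 0.07484 per s.

0.075 per s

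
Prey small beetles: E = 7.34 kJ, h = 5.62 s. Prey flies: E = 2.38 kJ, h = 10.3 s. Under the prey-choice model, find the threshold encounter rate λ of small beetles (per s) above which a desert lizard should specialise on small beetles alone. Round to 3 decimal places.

The zero-one rule: include flies iff E₂/h₂ > λE₁/(1+λh₁). Equality gives the switch point.
λE₁h₂ = E₂ + λE₂h₁ ⇒ λ = E₂/(E₁h₂ − E₂h₁) = 2.38/(75.6 − 13.38) = 0.03825 per s.

0.038 per s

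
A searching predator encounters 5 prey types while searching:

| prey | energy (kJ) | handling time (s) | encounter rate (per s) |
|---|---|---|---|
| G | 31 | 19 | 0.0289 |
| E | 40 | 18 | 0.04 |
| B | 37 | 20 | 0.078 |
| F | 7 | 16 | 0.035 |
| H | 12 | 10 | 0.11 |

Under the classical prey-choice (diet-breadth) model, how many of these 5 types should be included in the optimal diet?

3

Profitabilities (E/h, kJ/s): E 2.22, B 1.85, G 1.63, H 1.2, F 0.438. Add prey in this order while the next type's profitability exceeds the intake rate on those already taken.
Rate on top 1: 0.9302. B: 1.85 > 0.9302 → include.
Rate on top 2: 1.368. G: 1.63 > 1.368 → include.
Rate on top 3: 1.406. H: 1.2 < 1.406 → exclude; stop.
Optimal diet: E, B, G — 3 of 5 types.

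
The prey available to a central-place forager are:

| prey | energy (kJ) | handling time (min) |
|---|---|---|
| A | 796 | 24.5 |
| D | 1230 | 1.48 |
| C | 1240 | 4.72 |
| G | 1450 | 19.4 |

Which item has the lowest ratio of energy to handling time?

A

Profitability E/h (kJ/min): A = 796/24.5 = 32.5, D = 1230/1.48 = 831, C = 1240/4.72 = 263, G = 1450/19.4 = 74.7.
Ranked: D > C > G > A.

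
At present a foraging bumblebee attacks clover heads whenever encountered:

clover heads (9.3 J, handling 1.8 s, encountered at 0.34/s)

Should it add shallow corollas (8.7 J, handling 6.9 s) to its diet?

No

Intake rate on the current diet: R = (0.34×9.3) / (1 + 0.34×1.8) = 3.162/1.612 = 1.962 J/s.
Profitability of shallow corollas: 8.7/6.9 = 1.261 J/s.
Since 1.261 < R, time spent handling shallow corollas is better spent searching.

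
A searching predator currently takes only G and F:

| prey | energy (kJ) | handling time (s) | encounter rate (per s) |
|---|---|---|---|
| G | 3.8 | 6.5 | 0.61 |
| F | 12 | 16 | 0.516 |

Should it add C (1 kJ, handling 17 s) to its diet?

Intake rate on the current diet: R = (0.61×3.8 + 0.516×12) / (1 + 0.61×6.5 + 0.516×16) = 8.51/13.22 = 0.6437 kJ/s.
Profitability of C: 1/17 = 0.05882 kJ/s.
Since 0.05882 < R, time spent handling C is better spent searching.

No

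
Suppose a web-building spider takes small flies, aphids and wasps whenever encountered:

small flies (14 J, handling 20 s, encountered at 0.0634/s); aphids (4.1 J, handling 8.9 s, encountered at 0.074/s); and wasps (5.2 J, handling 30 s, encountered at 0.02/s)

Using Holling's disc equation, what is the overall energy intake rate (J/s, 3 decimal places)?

R = (0.0634×14 + 0.074×4.1 + 0.02×5.2) / (1 + 0.0634×20 + 0.074×8.9 + 0.02×30) = 1.295/3.527 = 0.3672 J/s.

0.367 J/s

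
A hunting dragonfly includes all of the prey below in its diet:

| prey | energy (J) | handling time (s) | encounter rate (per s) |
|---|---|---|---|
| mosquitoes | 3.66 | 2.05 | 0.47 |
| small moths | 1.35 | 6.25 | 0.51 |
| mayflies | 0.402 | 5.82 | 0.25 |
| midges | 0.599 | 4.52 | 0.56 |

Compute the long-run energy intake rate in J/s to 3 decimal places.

0.311 J/s

R = (0.47×3.66 + 0.51×1.35 + 0.25×0.402 + 0.56×0.599) / (1 + 0.47×2.05 + 0.51×6.25 + 0.25×5.82 + 0.56×4.52) = 2.845/9.137 = 0.3113 J/s.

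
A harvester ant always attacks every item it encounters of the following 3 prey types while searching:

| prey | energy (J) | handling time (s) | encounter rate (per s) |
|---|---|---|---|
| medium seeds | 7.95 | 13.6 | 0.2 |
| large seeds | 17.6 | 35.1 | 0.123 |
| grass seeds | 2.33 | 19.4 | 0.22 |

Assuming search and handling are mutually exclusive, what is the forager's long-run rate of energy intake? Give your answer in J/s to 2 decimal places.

Energy encountered per unit search time: 0.2×7.95 + 0.123×17.6 + 0.22×2.33 = 4.267 J/s.
Handling time per unit search time: 0.2×13.6 + 0.123×35.1 + 0.22×19.4 = 11.31.
Rate = 4.267/(1 + 11.31) = 0.3468 J/s.

0.35 J/s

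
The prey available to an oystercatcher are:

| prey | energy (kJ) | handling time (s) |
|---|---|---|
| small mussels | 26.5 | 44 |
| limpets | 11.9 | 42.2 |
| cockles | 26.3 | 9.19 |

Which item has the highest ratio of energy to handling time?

cockles

Profitability E/h (kJ/s): small mussels = 26.5/44 = 0.602, limpets = 11.9/42.2 = 0.282, cockles = 26.3/9.19 = 2.86.
Ranked: cockles > small mussels > limpets.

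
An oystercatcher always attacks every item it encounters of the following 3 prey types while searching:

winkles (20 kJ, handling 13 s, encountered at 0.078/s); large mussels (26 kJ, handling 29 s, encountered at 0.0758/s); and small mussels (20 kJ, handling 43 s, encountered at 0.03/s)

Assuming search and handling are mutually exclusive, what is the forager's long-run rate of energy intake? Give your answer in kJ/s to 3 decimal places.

0.751 kJ/s

R = (0.078×20 + 0.0758×26 + 0.03×20) / (1 + 0.078×13 + 0.0758×29 + 0.03×43) = 4.131/5.502 = 0.7508 kJ/s.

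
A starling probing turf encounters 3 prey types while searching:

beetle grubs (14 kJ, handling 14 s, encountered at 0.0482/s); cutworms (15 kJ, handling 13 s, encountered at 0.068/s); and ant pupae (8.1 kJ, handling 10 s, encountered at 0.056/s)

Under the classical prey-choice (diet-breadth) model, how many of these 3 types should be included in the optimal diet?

Profitabilities (E/h, kJ/s): cutworms 1.15, beetle grubs 1, ant pupae 0.81. Add prey in this order while the next type's profitability exceeds the intake rate on those already taken.
Rate on top 1: 0.5414. beetle grubs: 1 > 0.5414 → include.
Rate on top 2: 0.6623. ant pupae: 0.81 > 0.6623 → include.
Optimal diet: cutworms, beetle grubs, ant pupae — 3 of 3 types.

3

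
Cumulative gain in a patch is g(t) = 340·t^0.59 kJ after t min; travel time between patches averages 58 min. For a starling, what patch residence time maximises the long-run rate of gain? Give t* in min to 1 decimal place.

83.5 min

Maximise g(t)/(T+t): set derivative to zero → g'(t)(T+t) = g(t).
g'(t) = 0.59·340·t^-0.41. Setting 0.59·340·t^-0.41 = 340·t^0.59/(58+t) gives 0.59(58+t) = t, so 0.41·t = 0.59×58.
t* = 0.59×58/0.41 = 83.46 min.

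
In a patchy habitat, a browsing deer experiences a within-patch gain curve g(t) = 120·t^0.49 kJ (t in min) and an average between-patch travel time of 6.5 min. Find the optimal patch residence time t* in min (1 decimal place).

6.2 min

Maximise g(t)/(T+t): set derivative to zero → g'(t)(T+t) = g(t).
g'(t) = 0.49·120·t^-0.51. Setting 0.49·120·t^-0.51 = 120·t^0.49/(6.5+t) gives 0.49(6.5+t) = t, so 0.51·t = 0.49×6.5.
t* = 0.49×6.5/0.51 = 6.245 min.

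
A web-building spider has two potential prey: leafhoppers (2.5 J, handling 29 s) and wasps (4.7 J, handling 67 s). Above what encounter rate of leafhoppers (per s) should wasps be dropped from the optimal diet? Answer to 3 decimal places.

At the threshold, the rate on leafhoppers alone equals the profitability of wasps: λ·2.5/(1 + λ·29) = 4.7/67 = 0.07015.
Rearranging, λ(2.5 − 0.07015×29) = 0.07015, so λ = 0.07015/0.4657 = 0.1506 per s.

0.151 per s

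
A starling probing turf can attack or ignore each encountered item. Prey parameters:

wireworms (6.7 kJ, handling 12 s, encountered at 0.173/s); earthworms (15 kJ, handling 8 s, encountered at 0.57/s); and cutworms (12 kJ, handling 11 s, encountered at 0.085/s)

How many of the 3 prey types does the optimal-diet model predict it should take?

1

Profitabilities (E/h, kJ/s): earthworms 1.88, cutworms 1.09, wireworms 0.558. Add prey in this order while the next type's profitability exceeds the intake rate on those already taken.
Rate on top 1: 1.538. cutworms: 1.09 < 1.538 → exclude; stop.
Optimal diet: earthworms — 1 of 3 types.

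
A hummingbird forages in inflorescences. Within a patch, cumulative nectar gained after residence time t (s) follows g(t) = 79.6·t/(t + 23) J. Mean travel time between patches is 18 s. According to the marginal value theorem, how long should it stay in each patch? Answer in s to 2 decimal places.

Maximise g(t)/(T+t): set derivative to zero → g'(t)(T+t) = g(t).
g'(t) = 79.6·23/(t + 23)². Setting 79.6·23/(t+23)² = 79.6t/[(t+23)(18+t)] gives 23(18+t) = t(t+23), so t² = 23×18 = 414.
t* = √414 = 20.35 s.

20.35 s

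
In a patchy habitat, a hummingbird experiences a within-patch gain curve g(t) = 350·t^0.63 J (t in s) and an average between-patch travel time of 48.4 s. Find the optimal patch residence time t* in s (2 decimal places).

82.41 s

By the marginal value theorem, leave when the instantaneous gain rate g'(t) equals the habitat-wide average g(t)/(T + t).
g'(t) = 0.63·350·t^-0.37. Setting 0.63·350·t^-0.37 = 350·t^0.63/(48.4+t) gives 0.63(48.4+t) = t, so 0.37·t = 0.63×48.4.
t* = 0.63×48.4/0.37 = 82.41 s.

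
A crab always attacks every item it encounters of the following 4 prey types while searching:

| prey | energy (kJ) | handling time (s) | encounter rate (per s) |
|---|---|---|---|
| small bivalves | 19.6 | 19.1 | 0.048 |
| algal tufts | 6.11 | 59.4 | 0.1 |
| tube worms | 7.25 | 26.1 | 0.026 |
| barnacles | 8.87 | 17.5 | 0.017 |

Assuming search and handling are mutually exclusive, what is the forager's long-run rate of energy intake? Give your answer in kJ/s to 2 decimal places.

Energy encountered per unit search time: 0.048×19.6 + 0.1×6.11 + 0.026×7.25 + 0.017×8.87 = 1.891 kJ/s.
Handling time per unit search time: 0.048×19.1 + 0.1×59.4 + 0.026×26.1 + 0.017×17.5 = 7.833.
Rate = 1.891/(1 + 7.833) = 0.2141 kJ/s.

0.21 kJ/s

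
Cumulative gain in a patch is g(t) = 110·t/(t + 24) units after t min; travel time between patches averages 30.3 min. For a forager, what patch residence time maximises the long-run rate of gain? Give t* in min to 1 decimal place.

27.0 min

Optimal t* satisfies g'(t*) = g(t*)/(T + t*).
g'(t) = 110·24/(t + 24)². Setting 110·24/(t+24)² = 110t/[(t+24)(30.3+t)] gives 24(30.3+t) = t(t+24), so t² = 24×30.3 = 727.2.
t* = √727.2 = 26.97 min.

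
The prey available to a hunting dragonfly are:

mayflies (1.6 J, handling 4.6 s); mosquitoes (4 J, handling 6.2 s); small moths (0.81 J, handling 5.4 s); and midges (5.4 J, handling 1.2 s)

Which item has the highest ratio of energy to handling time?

Profitability E/h (J/s): mayflies = 1.6/4.6 = 0.348, mosquitoes = 4/6.2 = 0.645, small moths = 0.81/5.4 = 0.15, midges = 5.4/1.2 = 4.5.
Ranked: midges > mosquitoes > mayflies > small moths.

midges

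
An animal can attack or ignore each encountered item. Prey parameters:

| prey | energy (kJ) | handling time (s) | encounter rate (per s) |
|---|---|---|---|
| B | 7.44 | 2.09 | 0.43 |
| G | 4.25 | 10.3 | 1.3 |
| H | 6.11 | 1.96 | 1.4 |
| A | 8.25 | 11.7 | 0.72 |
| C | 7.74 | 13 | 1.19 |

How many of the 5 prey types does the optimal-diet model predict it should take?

2

Rank by E/h (kJ/s): B 3.56, H 3.12, A 0.705, C 0.595, G 0.413. Include each in turn until the next type's E/h falls below the running intake rate.
Rate on top 1: 1.685. H: 3.12 > 1.685 → include.
Rate on top 2: 2.532. A: 0.705 < 2.532 → exclude; stop.
Optimal diet: B, H — 2 of 5 types.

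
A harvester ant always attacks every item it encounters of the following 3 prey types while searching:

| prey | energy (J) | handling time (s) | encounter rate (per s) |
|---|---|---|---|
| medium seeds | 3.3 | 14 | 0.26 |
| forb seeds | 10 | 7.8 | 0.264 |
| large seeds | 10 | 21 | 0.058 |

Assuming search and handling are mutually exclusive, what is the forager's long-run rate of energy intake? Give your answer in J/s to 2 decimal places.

0.52 J/s

R = (0.26×3.3 + 0.264×10 + 0.058×10) / (1 + 0.26×14 + 0.264×7.8 + 0.058×21) = 4.078/7.917 = 0.5151 J/s.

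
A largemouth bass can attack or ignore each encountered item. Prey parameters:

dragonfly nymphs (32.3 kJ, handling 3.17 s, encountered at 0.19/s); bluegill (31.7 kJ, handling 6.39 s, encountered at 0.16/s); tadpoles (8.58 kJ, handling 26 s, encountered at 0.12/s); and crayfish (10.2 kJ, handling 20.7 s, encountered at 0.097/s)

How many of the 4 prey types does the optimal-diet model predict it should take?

E/h in descending order: dragonfly nymphs 10.2, bluegill 4.96, crayfish 0.493, tadpoles 0.33 kJ/s. The optimal diet is the largest prefix of this list for which every included type satisfies E_i/h_i > R on the types above it.
Rate on top 1: 3.83. bluegill: 4.96 > 3.83 → include.
Rate on top 2: 4.271. crayfish: 0.493 < 4.271 → exclude; stop.
Optimal diet: dragonfly nymphs, bluegill — 2 of 4 types.

2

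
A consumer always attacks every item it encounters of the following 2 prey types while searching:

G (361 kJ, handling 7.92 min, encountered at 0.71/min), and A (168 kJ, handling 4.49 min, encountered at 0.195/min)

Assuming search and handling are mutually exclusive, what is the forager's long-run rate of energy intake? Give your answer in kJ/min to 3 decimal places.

38.549 kJ/min

Energy encountered per unit search time: 0.71×361 + 0.195×168 = 289.1 kJ/min.
Handling time per unit search time: 0.71×7.92 + 0.195×4.49 = 6.499.
Rate = 289.1/(1 + 6.499) = 38.55 kJ/min.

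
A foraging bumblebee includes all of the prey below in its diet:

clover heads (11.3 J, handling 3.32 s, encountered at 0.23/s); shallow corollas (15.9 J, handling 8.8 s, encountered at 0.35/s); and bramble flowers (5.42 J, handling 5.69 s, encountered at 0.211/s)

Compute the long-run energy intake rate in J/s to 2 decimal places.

R = (0.23×11.3 + 0.35×15.9 + 0.211×5.42) / (1 + 0.23×3.32 + 0.35×8.8 + 0.211×5.69) = 9.308/6.044 = 1.54 J/s.

1.54 J/s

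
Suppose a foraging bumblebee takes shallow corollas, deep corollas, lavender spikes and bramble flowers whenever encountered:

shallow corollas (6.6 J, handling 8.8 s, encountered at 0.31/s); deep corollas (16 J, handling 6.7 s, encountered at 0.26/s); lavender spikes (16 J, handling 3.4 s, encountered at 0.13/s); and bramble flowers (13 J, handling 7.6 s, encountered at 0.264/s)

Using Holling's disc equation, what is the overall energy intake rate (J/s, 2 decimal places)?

1.48 J/s

R = (0.31×6.6 + 0.26×16 + 0.13×16 + 0.264×13) / (1 + 0.31×8.8 + 0.26×6.7 + 0.13×3.4 + 0.264×7.6) = 11.72/7.918 = 1.48 J/s.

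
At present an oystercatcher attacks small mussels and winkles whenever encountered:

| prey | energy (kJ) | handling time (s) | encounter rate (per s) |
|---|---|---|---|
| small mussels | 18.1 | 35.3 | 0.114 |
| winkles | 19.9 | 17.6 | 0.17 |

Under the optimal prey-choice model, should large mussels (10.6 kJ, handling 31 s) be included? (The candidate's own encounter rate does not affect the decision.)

No

Current rate: (0.114×18.1 + 0.17×19.9)/(1 + 0.114×35.3 + 0.17×17.6) = 0.6794 kJ/s.
large mussels: E/h = 10.6/31 = 0.3419 kJ/s.
0.3419 < 0.6794, so adding large mussels would lower the average — exclude it.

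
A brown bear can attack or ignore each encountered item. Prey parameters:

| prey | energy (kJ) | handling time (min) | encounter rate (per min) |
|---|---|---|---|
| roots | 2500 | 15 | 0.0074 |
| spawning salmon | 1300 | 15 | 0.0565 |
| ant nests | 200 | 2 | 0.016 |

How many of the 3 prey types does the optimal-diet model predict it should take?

3

Rank by E/h (kJ/min): roots 167, ant nests 100, spawning salmon 86.7. Include each in turn until the next type's E/h falls below the running intake rate.
Rate on top 1: 16.65. ant nests: 100 > 16.65 → include.
Rate on top 2: 18.99. spawning salmon: 86.7 > 18.99 → include.
Optimal diet: roots, ant nests, spawning salmon — 3 of 3 types.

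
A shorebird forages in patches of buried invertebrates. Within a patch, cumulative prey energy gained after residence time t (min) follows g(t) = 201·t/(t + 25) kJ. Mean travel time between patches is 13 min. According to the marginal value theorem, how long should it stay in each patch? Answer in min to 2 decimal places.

Maximise g(t)/(T+t): set derivative to zero → g'(t)(T+t) = g(t).
g'(t) = 201·25/(t + 25)². Setting 201·25/(t+25)² = 201t/[(t+25)(13+t)] gives 25(13+t) = t(t+25), so t² = 25×13 = 325.
t* = √325 = 18.03 min.

18.03 min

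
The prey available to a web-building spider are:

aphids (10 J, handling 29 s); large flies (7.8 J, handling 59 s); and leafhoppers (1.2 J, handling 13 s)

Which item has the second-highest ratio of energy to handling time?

large flies

In descending order of E/h:
aphids: 10/29 = 0.345 J/s
large flies: 7.8/59 = 0.132 J/s
leafhoppers: 1.2/13 = 0.0923 J/s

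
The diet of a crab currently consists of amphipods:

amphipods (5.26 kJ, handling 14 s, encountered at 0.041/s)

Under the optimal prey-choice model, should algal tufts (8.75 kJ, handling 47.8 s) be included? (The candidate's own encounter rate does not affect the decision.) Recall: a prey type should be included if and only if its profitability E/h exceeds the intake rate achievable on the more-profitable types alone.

Yes

Current rate: (0.041×5.26)/(1 + 0.041×14) = 0.137 kJ/s.
Profitability of algal tufts: 8.75/47.8 = 0.1831 kJ/s.
Since 0.1831 > R, including algal tufts increases the long-run rate.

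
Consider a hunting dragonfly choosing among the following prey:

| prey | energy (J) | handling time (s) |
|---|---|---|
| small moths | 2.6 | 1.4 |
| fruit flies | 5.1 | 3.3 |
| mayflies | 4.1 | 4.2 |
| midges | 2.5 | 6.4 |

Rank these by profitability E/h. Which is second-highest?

fruit flies

Profitability E/h (J/s): small moths = 2.6/1.4 = 1.86, fruit flies = 5.1/3.3 = 1.55, mayflies = 4.1/4.2 = 0.976, midges = 2.5/6.4 = 0.391.
Ranked: small moths > fruit flies > mayflies > midges.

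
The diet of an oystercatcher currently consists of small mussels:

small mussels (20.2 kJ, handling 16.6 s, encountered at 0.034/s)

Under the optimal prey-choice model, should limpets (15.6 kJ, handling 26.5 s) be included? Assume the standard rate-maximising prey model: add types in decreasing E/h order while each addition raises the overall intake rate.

Intake rate on the current diet: R = (0.034×20.2) / (1 + 0.034×16.6) = 0.6868/1.564 = 0.439 kJ/s.
Profitability of limpets: 15.6/26.5 = 0.5887 kJ/s.
0.5887 > 0.439, so adding limpets raises the average — include it.

Yes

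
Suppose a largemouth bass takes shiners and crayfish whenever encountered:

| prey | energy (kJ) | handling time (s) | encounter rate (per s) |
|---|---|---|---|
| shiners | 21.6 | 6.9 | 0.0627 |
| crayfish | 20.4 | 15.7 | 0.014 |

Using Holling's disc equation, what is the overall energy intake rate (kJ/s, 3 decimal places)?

0.992 kJ/s

R = (0.0627×21.6 + 0.014×20.4) / (1 + 0.0627×6.9 + 0.014×15.7) = 1.64/1.652 = 0.9924 kJ/s.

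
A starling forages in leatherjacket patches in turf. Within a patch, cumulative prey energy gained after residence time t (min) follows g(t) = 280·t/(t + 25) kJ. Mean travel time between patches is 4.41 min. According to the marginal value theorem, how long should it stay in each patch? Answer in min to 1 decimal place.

By the marginal value theorem, leave when the instantaneous gain rate g'(t) equals the habitat-wide average g(t)/(T + t).
g'(t) = 280·25/(t + 25)². Setting 280·25/(t+25)² = 280t/[(t+25)(4.41+t)] gives 25(4.41+t) = t(t+25), so t² = 25×4.41 = 110.2.
t* = √110.2 = 10.5 min.

10.5 min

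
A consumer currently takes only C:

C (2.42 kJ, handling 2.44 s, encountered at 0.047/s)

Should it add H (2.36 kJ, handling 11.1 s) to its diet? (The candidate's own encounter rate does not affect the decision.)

Current rate: (0.047×2.42)/(1 + 0.047×2.44) = 0.102 kJ/s.
Profitability of H: 2.36/11.1 = 0.2126 kJ/s.
0.2126 > 0.102, so adding H raises the average — include it.

Yes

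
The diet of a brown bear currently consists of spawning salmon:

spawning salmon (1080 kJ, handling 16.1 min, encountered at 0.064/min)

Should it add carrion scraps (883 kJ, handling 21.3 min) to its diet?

Yes

On spawning salmon alone, R = ΣλE/(1+Σλh) = 69.12/2.03 = 34.04 kJ/min.
Profitability of carrion scraps: 883/21.3 = 41.46 kJ/min.
Since 41.46 > R, including carrion scraps increases the long-run rate.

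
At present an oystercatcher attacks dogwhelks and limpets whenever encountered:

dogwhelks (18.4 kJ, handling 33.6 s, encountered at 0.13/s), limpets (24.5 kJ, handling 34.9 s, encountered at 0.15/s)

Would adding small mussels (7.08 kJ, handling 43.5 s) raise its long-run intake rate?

No

Intake rate on the current diet: R = (0.13×18.4 + 0.15×24.5) / (1 + 0.13×33.6 + 0.15×34.9) = 6.067/10.6 = 0.5722 kJ/s.
small mussels: E/h = 7.08/43.5 = 0.1628 kJ/s.
Since 0.1628 < R, time spent handling small mussels is better spent searching.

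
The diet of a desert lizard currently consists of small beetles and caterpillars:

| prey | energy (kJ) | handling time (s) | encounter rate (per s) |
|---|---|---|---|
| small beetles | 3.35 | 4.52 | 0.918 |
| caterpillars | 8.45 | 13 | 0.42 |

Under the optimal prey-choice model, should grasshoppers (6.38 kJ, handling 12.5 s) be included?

No

Intake rate on the current diet: R = (0.918×3.35 + 0.42×8.45) / (1 + 0.918×4.52 + 0.42×13) = 6.624/10.61 = 0.6244 kJ/s.
Profitability of grasshoppers: 6.38/12.5 = 0.5104 kJ/s.
Since 0.5104 < R, time spent handling grasshoppers is better spent searching.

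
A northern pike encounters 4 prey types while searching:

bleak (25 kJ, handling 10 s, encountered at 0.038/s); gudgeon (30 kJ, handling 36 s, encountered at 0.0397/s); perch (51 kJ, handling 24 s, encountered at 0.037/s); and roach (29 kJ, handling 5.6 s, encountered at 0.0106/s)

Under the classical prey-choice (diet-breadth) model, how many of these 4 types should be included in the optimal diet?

Profitabilities (E/h, kJ/s): roach 5.18, bleak 2.5, perch 2.12, gudgeon 0.833. Add prey in this order while the next type's profitability exceeds the intake rate on those already taken.
Rate on top 1: 0.2902. bleak: 2.5 > 0.2902 → include.
Rate on top 2: 0.8736. perch: 2.12 > 0.8736 → include.
Rate on top 3: 1.351. gudgeon: 0.833 < 1.351 → exclude; stop.
Optimal diet: roach, bleak, perch — 3 of 4 types.

3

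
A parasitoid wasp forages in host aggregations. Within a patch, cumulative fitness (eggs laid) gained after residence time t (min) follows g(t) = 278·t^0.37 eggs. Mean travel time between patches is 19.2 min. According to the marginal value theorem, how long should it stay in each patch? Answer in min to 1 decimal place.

11.3 min

By the marginal value theorem, leave when the instantaneous gain rate g'(t) equals the habitat-wide average g(t)/(T + t).
g'(t) = 0.37·278·t^-0.63. Setting 0.37·278·t^-0.63 = 278·t^0.37/(19.2+t) gives 0.37(19.2+t) = t, so 0.63·t = 0.37×19.2.
t* = 0.37×19.2/0.63 = 11.28 min.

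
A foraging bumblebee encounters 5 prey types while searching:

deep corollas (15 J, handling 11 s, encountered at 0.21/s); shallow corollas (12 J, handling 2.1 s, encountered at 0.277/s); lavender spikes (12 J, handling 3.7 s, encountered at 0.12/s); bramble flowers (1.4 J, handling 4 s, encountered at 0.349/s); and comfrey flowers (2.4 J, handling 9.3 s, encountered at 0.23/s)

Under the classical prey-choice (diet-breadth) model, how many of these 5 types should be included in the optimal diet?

Profitabilities (E/h, J/s): shallow corollas 5.71, lavender spikes 3.24, deep corollas 1.36, bramble flowers 0.35, comfrey flowers 0.258. Add prey in this order while the next type's profitability exceeds the intake rate on those already taken.
Rate on top 1: 2.102. lavender spikes: 3.24 > 2.102 → include.
Rate on top 2: 2.352. deep corollas: 1.36 < 2.352 → exclude; stop.
Optimal diet: shallow corollas, lavender spikes — 2 of 5 types.

2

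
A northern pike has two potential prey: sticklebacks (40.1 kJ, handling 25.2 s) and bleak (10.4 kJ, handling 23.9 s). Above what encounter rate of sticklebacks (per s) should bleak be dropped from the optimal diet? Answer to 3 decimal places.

0.015 per s

Drop bleak once their profitability E₂/h₂ falls below the rate achievable on sticklebacks alone: E₂/h₂ = λE₁/(1 + λh₁).
Solve for λ: λE₁h₂ = E₂(1 + λh₁) → λ(E₁h₂ − E₂h₁) = E₂ → λ = E₂/(E₁h₂ − E₂h₁).
λ = 10.4/(40.1×23.9 − 10.4×25.2) = 10.4/696.3 = 0.01494 per s.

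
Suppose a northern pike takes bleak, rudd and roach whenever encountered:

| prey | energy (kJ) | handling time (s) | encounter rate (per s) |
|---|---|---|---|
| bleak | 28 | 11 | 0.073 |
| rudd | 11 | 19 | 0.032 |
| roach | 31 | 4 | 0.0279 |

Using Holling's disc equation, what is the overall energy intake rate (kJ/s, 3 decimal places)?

Energy encountered per unit search time: 0.073×28 + 0.032×11 + 0.0279×31 = 3.261 kJ/s.
Handling time per unit search time: 0.073×11 + 0.032×19 + 0.0279×4 = 1.523.
Rate = 3.261/(1 + 1.523) = 1.293 kJ/s.

1.293 kJ/s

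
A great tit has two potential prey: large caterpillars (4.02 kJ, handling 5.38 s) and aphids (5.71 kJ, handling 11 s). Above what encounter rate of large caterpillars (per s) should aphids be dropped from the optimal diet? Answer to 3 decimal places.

0.423 per s

The zero-one rule: include aphids iff E₂/h₂ > λE₁/(1+λh₁). Equality gives the switch point.
λE₁h₂ = E₂ + λE₂h₁ ⇒ λ = E₂/(E₁h₂ − E₂h₁) = 5.71/(44.22 − 30.72) = 0.423 per s.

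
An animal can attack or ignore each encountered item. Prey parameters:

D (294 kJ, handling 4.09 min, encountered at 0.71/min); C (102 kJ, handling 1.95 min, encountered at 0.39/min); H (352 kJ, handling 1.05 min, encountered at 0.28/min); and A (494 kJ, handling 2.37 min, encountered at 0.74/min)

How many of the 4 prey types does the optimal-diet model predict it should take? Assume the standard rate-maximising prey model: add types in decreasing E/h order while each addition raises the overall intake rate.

Rank by E/h (kJ/min): H 335, A 208, D 71.9, C 52.3. Include each in turn until the next type's E/h falls below the running intake rate.
Rate on top 1: 76.17. A: 208 > 76.17 → include.
Rate on top 2: 152.3. D: 71.9 < 152.3 → exclude; stop.
Optimal diet: H, A — 2 of 4 types.

2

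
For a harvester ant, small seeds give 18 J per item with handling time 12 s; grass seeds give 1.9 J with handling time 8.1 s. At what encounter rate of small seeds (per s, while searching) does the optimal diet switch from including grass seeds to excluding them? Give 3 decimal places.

At the threshold, the rate on small seeds alone equals the profitability of grass seeds: λ·18/(1 + λ·12) = 1.9/8.1 = 0.2346.
Rearranging, λ(18 − 0.2346×12) = 0.2346, so λ = 0.2346/15.19 = 0.01545 per s.

0.015 per s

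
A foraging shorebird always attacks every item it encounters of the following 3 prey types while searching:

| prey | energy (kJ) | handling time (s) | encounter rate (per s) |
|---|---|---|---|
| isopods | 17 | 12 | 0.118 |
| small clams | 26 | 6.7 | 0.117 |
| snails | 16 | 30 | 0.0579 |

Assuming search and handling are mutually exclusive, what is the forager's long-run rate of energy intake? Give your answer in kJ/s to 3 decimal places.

R = (0.118×17 + 0.117×26 + 0.0579×16) / (1 + 0.118×12 + 0.117×6.7 + 0.0579×30) = 5.974/4.937 = 1.21 kJ/s.

1.210 kJ/s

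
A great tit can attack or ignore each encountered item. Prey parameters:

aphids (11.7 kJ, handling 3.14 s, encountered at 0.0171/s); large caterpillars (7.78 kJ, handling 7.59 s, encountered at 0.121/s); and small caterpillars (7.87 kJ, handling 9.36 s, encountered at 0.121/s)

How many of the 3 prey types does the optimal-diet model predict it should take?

3

Rank by E/h (kJ/s): aphids 3.73, large caterpillars 1.03, small caterpillars 0.841. Include each in turn until the next type's E/h falls below the running intake rate.
Rate on top 1: 0.1899. large caterpillars: 1.03 > 0.1899 → include.
Rate on top 2: 0.5788. small caterpillars: 0.841 > 0.5788 → include.
Optimal diet: aphids, large caterpillars, small caterpillars — 3 of 3 types.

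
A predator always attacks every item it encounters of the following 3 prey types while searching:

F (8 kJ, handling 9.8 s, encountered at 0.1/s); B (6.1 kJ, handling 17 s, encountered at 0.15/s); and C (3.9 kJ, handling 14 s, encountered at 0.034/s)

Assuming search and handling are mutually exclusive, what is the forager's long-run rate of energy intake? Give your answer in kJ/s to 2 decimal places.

R = (0.1×8 + 0.15×6.1 + 0.034×3.9) / (1 + 0.1×9.8 + 0.15×17 + 0.034×14) = 1.848/5.006 = 0.3691 kJ/s.

0.37 kJ/s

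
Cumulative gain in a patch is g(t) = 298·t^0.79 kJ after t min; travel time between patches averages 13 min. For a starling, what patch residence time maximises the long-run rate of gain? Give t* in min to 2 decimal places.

48.90 min

By the marginal value theorem, leave when the instantaneous gain rate g'(t) equals the habitat-wide average g(t)/(T + t).
g'(t) = 0.79·298·t^-0.21. Setting 0.79·298·t^-0.21 = 298·t^0.79/(13+t) gives 0.79(13+t) = t, so 0.21·t = 0.79×13.
t* = 0.79×13/0.21 = 48.9 min.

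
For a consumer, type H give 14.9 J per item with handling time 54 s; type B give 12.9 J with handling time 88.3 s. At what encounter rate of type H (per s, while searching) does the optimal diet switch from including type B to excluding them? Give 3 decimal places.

0.021 per s

Drop type B once their profitability E₂/h₂ falls below the rate achievable on type H alone: E₂/h₂ = λE₁/(1 + λh₁).
Solve for λ: λE₁h₂ = E₂(1 + λh₁) → λ(E₁h₂ − E₂h₁) = E₂ → λ = E₂/(E₁h₂ − E₂h₁).
λ = 12.9/(14.9×88.3 − 12.9×54) = 12.9/619.1 = 0.02084 per s.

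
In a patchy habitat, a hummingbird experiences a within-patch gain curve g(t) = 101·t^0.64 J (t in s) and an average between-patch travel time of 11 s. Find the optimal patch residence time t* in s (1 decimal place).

Maximise g(t)/(T+t): set derivative to zero → g'(t)(T+t) = g(t).
g'(t) = 0.64·101·t^-0.36. Setting 0.64·101·t^-0.36 = 101·t^0.64/(11+t) gives 0.64(11+t) = t, so 0.36·t = 0.64×11.
t* = 0.64×11/0.36 = 19.56 s.

19.6 s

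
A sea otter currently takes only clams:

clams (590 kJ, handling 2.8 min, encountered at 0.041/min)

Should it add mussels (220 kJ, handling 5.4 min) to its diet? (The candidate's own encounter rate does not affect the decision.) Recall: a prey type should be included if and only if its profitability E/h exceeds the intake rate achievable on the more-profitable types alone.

Yes

Current rate: (0.041×590)/(1 + 0.041×2.8) = 21.7 kJ/min.
mussels: E/h = 220/5.4 = 40.74 kJ/min.
Since 40.74 > R, including mussels increases the long-run rate.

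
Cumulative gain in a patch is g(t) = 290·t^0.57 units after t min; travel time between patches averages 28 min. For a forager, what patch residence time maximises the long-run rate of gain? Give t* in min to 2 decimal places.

37.12 min

Optimal t* satisfies g'(t*) = g(t*)/(T + t*).
g'(t) = 0.57·290·t^-0.43. Setting 0.57·290·t^-0.43 = 290·t^0.57/(28+t) gives 0.57(28+t) = t, so 0.43·t = 0.57×28.
t* = 0.57×28/0.43 = 37.12 min.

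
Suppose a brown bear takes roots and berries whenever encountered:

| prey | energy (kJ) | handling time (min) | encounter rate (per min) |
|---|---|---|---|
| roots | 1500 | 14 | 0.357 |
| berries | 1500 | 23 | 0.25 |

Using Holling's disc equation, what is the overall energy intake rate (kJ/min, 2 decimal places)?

77.50 kJ/min

R = (0.357×1500 + 0.25×1500) / (1 + 0.357×14 + 0.25×23) = 910.5/11.75 = 77.5 kJ/min.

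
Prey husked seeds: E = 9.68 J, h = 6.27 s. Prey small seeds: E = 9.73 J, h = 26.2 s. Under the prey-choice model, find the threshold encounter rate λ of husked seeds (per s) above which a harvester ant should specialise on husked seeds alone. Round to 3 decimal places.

At the threshold, the rate on husked seeds alone equals the profitability of small seeds: λ·9.68/(1 + λ·6.27) = 9.73/26.2 = 0.3714.
Rearranging, λ(9.68 − 0.3714×6.27) = 0.3714, so λ = 0.3714/7.351 = 0.05052 per s.

0.051 per s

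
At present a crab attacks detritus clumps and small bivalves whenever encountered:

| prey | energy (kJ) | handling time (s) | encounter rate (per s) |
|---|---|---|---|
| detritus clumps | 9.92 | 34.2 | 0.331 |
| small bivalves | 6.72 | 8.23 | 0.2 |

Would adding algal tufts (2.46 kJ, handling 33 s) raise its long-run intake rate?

No

On detritus clumps and small bivalves alone, R = ΣλE/(1+Σλh) = 4.628/13.97 = 0.3313 kJ/s.
Profitability of algal tufts: 2.46/33 = 0.07455 kJ/s.
Since 0.07455 < R, time spent handling algal tufts is better spent searching.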